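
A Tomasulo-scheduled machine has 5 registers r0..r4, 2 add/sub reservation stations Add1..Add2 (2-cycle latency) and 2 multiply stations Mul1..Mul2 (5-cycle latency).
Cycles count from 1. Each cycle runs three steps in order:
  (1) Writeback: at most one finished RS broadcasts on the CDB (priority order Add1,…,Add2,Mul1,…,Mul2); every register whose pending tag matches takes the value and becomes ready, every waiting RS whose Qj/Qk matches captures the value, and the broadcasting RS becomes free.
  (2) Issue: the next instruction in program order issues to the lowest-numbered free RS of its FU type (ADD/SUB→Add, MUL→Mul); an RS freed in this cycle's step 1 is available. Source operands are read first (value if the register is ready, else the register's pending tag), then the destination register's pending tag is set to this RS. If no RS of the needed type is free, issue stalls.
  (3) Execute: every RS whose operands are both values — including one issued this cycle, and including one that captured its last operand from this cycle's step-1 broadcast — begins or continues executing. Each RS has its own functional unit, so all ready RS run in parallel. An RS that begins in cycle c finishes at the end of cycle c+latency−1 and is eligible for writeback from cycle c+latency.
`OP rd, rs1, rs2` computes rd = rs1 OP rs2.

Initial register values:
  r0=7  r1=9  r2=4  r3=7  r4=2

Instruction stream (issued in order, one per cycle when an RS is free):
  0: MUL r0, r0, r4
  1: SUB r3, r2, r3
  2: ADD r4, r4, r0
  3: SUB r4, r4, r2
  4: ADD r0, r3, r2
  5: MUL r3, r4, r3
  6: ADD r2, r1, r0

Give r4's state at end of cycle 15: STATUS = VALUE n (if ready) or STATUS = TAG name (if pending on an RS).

STATUS = VALUE 12

c1: issue MUL r0<-Mul1 | r0:Mul1,r1:9,r2:4,r3:7,r4:2
c2: issue SUB r3<-Add1 | r0:Mul1,r1:9,r2:4,r3:Add1,r4:2
c3: issue ADD r4<-Add2 | r0:Mul1,r1:9,r2:4,r3:Add1,r4:Add2
c4: CDB Add1=-3; issue SUB r4<-Add1 | r0:Mul1,r1:9,r2:4,r3:-3,r4:Add1
c5: stall | r0:Mul1,r1:9,r2:4,r3:-3,r4:Add1
c6: CDB Mul1=14; stall | r0:14,r1:9,r2:4,r3:-3,r4:Add1
c7: stall | r0:14,r1:9,r2:4,r3:-3,r4:Add1
c8: CDB Add2=16; issue ADD r0<-Add2 | r0:Add2,r1:9,r2:4,r3:-3,r4:Add1
c9: issue MUL r3<-Mul1 | r0:Add2,r1:9,r2:4,r3:Mul1,r4:Add1
c10: CDB Add1=12; issue ADD r2<-Add1 | r0:Add2,r1:9,r2:Add1,r3:Mul1,r4:12
c11: CDB Add2=1 | r0:1,r1:9,r2:Add1,r3:Mul1,r4:12
c12: - | r0:1,r1:9,r2:Add1,r3:Mul1,r4:12
c13: CDB Add1=10 | r0:1,r1:9,r2:10,r3:Mul1,r4:12
c14: - | r0:1,r1:9,r2:10,r3:Mul1,r4:12
c15: CDB Mul1=-36 | r0:1,r1:9,r2:10,r3:-36,r4:12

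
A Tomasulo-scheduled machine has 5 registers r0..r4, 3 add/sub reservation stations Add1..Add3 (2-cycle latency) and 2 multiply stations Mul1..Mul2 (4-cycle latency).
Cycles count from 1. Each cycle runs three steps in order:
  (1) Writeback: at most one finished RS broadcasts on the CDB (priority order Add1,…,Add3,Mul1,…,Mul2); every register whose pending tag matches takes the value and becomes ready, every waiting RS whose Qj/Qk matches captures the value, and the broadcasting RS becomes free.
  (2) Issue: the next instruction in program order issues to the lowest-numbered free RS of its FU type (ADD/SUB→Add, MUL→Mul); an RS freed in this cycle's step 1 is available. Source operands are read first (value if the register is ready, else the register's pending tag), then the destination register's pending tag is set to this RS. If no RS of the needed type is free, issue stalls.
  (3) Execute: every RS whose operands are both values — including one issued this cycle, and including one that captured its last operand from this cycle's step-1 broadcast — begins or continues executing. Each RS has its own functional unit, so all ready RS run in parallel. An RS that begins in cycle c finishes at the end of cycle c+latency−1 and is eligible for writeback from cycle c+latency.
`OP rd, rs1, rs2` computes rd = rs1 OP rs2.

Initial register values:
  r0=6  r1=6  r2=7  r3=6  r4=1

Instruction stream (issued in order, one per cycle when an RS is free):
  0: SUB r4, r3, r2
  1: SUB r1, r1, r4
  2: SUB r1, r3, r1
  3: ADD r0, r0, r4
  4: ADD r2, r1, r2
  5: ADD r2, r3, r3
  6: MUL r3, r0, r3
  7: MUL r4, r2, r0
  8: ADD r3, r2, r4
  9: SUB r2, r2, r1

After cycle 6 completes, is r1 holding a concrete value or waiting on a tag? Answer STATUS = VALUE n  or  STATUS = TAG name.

cycle 1: issue SUB r4<-Add1 // r0:6,r1:6,r2:7,r3:6,r4:Add1
cycle 2: issue SUB r1<-Add2 // r0:6,r1:Add2,r2:7,r3:6,r4:Add1
cycle 3: CDB Add1=-1; issue SUB r1<-Add1 // r0:6,r1:Add1,r2:7,r3:6,r4:-1
cycle 4: issue ADD r0<-Add3 // r0:Add3,r1:Add1,r2:7,r3:6,r4:-1
cycle 5: CDB Add2=7; issue ADD r2<-Add2 // r0:Add3,r1:Add1,r2:Add2,r3:6,r4:-1
cycle 6: CDB Add3=5; issue ADD r2<-Add3 // r0:5,r1:Add1,r2:Add3,r3:6,r4:-1

STATUS = TAG Add1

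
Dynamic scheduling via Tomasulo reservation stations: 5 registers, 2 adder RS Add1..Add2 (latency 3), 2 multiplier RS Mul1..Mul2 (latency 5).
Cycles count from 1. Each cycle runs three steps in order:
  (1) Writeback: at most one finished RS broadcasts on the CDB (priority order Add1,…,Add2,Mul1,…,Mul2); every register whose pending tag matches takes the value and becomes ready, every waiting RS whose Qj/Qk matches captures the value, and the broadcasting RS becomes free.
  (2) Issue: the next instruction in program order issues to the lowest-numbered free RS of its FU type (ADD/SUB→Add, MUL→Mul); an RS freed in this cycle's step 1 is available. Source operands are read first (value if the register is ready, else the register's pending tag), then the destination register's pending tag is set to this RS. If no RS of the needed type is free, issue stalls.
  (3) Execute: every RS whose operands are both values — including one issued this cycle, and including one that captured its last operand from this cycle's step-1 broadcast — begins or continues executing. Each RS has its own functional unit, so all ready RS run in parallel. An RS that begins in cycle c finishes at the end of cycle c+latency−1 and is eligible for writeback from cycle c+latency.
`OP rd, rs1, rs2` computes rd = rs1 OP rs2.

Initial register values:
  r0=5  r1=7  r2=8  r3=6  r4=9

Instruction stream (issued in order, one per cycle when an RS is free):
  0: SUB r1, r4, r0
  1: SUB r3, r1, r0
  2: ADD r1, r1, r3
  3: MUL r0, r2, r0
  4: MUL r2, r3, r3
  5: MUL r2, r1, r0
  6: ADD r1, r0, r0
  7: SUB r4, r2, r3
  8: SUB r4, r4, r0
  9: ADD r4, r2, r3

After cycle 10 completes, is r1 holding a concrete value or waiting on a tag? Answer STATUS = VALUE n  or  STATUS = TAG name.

c1: issue SUB r1<-Add1 | r0:5,r1:Add1,r2:8,r3:6,r4:9
c2: issue SUB r3<-Add2 | r0:5,r1:Add1,r2:8,r3:Add2,r4:9
c3: stall | r0:5,r1:Add1,r2:8,r3:Add2,r4:9
c4: CDB Add1=4; issue ADD r1<-Add1 | r0:5,r1:Add1,r2:8,r3:Add2,r4:9
c5: issue MUL r0<-Mul1 | r0:Mul1,r1:Add1,r2:8,r3:Add2,r4:9
c6: issue MUL r2<-Mul2 | r0:Mul1,r1:Add1,r2:Mul2,r3:Add2,r4:9
c7: CDB Add2=-1; stall | r0:Mul1,r1:Add1,r2:Mul2,r3:-1,r4:9
c8: stall | r0:Mul1,r1:Add1,r2:Mul2,r3:-1,r4:9
c9: stall | r0:Mul1,r1:Add1,r2:Mul2,r3:-1,r4:9
c10: CDB Add1=3; stall | r0:Mul1,r1:3,r2:Mul2,r3:-1,r4:9

STATUS = VALUE 3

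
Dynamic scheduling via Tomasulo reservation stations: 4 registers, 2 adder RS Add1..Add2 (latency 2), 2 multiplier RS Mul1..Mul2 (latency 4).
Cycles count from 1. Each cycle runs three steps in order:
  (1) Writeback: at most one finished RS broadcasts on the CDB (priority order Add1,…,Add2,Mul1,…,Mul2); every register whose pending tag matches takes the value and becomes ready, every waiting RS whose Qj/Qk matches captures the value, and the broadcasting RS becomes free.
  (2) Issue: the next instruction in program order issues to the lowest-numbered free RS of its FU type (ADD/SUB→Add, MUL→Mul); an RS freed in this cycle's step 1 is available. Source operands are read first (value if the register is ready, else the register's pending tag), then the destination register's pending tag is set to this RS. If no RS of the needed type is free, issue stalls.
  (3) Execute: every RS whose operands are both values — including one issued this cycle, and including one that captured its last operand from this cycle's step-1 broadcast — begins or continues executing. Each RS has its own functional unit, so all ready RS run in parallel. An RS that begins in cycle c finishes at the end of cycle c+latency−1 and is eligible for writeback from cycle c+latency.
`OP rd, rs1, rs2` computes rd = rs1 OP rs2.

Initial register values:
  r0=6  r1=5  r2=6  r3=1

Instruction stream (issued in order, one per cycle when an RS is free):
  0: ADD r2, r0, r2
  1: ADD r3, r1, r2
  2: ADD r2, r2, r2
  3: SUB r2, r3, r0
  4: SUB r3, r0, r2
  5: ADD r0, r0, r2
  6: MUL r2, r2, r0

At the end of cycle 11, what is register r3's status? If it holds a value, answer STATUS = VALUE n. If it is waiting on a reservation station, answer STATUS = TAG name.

  c1: issue ADD r2<-Add1  regs: r0:6,r1:5,r2:Add1,r3:1
  c2: issue ADD r3<-Add2  regs: r0:6,r1:5,r2:Add1,r3:Add2
  c3: CDB Add1=12; issue ADD r2<-Add1  regs: r0:6,r1:5,r2:Add1,r3:Add2
  c4: stall  regs: r0:6,r1:5,r2:Add1,r3:Add2
  c5: CDB Add1=24; issue SUB r2<-Add1  regs: r0:6,r1:5,r2:Add1,r3:Add2
  c6: CDB Add2=17; issue SUB r3<-Add2  regs: r0:6,r1:5,r2:Add1,r3:Add2
  c7: stall  regs: r0:6,r1:5,r2:Add1,r3:Add2
  c8: CDB Add1=11; issue ADD r0<-Add1  regs: r0:Add1,r1:5,r2:11,r3:Add2
  c9: issue MUL r2<-Mul1  regs: r0:Add1,r1:5,r2:Mul1,r3:Add2
  c10: CDB Add1=17  regs: r0:17,r1:5,r2:Mul1,r3:Add2
  c11: CDB Add2=-5  regs: r0:17,r1:5,r2:Mul1,r3:-5

STATUS = VALUE -5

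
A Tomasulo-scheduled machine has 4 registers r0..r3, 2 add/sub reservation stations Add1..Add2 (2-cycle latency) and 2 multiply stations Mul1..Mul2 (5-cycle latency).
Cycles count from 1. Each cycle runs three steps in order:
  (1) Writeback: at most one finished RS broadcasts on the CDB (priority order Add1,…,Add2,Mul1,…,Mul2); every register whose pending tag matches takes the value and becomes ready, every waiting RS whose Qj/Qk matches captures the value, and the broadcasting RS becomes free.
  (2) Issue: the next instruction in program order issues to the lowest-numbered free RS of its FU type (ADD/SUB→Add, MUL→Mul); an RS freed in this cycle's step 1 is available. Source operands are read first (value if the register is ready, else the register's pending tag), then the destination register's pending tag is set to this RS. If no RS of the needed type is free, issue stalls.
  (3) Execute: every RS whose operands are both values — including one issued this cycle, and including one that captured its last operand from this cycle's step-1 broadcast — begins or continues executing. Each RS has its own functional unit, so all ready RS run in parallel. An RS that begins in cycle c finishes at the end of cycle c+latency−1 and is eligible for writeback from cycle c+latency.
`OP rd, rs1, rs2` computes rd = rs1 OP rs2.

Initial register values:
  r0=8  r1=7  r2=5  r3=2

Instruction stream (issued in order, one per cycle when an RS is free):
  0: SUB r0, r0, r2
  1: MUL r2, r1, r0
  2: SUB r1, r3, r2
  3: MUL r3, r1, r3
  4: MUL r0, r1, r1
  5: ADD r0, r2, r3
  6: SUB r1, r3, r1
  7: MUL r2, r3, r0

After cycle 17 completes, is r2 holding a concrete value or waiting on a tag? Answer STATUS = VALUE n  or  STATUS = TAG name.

STATUS = TAG Mul1

cycle 1: issue SUB r0<-Add1 // r0:Add1,r1:7,r2:5,r3:2
cycle 2: issue MUL r2<-Mul1 // r0:Add1,r1:7,r2:Mul1,r3:2
cycle 3: CDB Add1=3; issue SUB r1<-Add1 // r0:3,r1:Add1,r2:Mul1,r3:2
cycle 4: issue MUL r3<-Mul2 // r0:3,r1:Add1,r2:Mul1,r3:Mul2
cycle 5: stall // r0:3,r1:Add1,r2:Mul1,r3:Mul2
cycle 6: stall // r0:3,r1:Add1,r2:Mul1,r3:Mul2
cycle 7: stall // r0:3,r1:Add1,r2:Mul1,r3:Mul2
cycle 8: CDB Mul1=21; issue MUL r0<-Mul1 // r0:Mul1,r1:Add1,r2:21,r3:Mul2
cycle 9: issue ADD r0<-Add2 // r0:Add2,r1:Add1,r2:21,r3:Mul2
cycle 10: CDB Add1=-19; issue SUB r1<-Add1 // r0:Add2,r1:Add1,r2:21,r3:Mul2
cycle 11: stall // r0:Add2,r1:Add1,r2:21,r3:Mul2
cycle 12: stall // r0:Add2,r1:Add1,r2:21,r3:Mul2
cycle 13: stall // r0:Add2,r1:Add1,r2:21,r3:Mul2
cycle 14: stall // r0:Add2,r1:Add1,r2:21,r3:Mul2
cycle 15: CDB Mul1=361; issue MUL r2<-Mul1 // r0:Add2,r1:Add1,r2:Mul1,r3:Mul2
cycle 16: CDB Mul2=-38 // r0:Add2,r1:Add1,r2:Mul1,r3:-38
cycle 17: - // r0:Add2,r1:Add1,r2:Mul1,r3:-38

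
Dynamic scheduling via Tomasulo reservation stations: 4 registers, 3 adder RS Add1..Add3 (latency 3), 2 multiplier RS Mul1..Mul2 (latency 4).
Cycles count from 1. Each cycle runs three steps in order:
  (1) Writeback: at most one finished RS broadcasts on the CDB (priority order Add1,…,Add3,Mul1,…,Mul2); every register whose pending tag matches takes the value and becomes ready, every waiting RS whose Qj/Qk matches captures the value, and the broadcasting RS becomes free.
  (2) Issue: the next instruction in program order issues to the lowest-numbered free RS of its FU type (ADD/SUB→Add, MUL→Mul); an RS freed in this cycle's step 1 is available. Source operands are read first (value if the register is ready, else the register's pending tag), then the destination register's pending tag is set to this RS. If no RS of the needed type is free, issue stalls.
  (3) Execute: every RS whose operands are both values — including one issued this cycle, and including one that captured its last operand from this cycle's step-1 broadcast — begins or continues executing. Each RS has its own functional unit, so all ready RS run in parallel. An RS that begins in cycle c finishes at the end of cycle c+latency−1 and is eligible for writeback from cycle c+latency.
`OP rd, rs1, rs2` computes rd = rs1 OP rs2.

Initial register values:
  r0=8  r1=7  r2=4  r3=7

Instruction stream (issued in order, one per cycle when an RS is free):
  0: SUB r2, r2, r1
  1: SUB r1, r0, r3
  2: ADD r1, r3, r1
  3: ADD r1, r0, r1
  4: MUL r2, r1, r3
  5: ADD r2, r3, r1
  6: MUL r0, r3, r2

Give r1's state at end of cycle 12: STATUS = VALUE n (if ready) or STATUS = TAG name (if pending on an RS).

cycle 1: issue SUB r2<-Add1 // r0:8,r1:7,r2:Add1,r3:7
cycle 2: issue SUB r1<-Add2 // r0:8,r1:Add2,r2:Add1,r3:7
cycle 3: issue ADD r1<-Add3 // r0:8,r1:Add3,r2:Add1,r3:7
cycle 4: CDB Add1=-3; issue ADD r1<-Add1 // r0:8,r1:Add1,r2:-3,r3:7
cycle 5: CDB Add2=1; issue MUL r2<-Mul1 // r0:8,r1:Add1,r2:Mul1,r3:7
cycle 6: issue ADD r2<-Add2 // r0:8,r1:Add1,r2:Add2,r3:7
cycle 7: issue MUL r0<-Mul2 // r0:Mul2,r1:Add1,r2:Add2,r3:7
cycle 8: CDB Add3=8 // r0:Mul2,r1:Add1,r2:Add2,r3:7
cycle 9: - // r0:Mul2,r1:Add1,r2:Add2,r3:7
cycle 10: - // r0:Mul2,r1:Add1,r2:Add2,r3:7
cycle 11: CDB Add1=16 // r0:Mul2,r1:16,r2:Add2,r3:7
cycle 12: - // r0:Mul2,r1:16,r2:Add2,r3:7

STATUS = VALUE 16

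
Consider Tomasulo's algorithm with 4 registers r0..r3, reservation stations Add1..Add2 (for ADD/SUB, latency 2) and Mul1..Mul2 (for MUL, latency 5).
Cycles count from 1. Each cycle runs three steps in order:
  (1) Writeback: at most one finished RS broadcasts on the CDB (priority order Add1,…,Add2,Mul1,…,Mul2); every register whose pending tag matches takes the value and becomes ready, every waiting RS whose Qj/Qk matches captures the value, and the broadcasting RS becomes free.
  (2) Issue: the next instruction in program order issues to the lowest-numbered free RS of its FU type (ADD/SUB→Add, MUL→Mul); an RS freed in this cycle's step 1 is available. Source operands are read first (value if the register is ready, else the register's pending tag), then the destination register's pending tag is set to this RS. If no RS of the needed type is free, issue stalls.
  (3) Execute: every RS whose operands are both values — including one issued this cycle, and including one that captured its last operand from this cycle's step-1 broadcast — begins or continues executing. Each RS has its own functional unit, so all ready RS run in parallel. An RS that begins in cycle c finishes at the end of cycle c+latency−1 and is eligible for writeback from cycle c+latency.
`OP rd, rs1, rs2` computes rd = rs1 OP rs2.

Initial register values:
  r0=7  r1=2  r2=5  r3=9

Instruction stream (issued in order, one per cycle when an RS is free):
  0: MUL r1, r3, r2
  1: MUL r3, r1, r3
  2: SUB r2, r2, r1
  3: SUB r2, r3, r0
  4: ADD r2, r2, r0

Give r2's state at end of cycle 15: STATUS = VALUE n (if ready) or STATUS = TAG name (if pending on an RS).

  c1: issue MUL r1<-Mul1  regs: r0:7,r1:Mul1,r2:5,r3:9
  c2: issue MUL r3<-Mul2  regs: r0:7,r1:Mul1,r2:5,r3:Mul2
  c3: issue SUB r2<-Add1  regs: r0:7,r1:Mul1,r2:Add1,r3:Mul2
  c4: issue SUB r2<-Add2  regs: r0:7,r1:Mul1,r2:Add2,r3:Mul2
  c5: stall  regs: r0:7,r1:Mul1,r2:Add2,r3:Mul2
  c6: CDB Mul1=45; stall  regs: r0:7,r1:45,r2:Add2,r3:Mul2
  c7: stall  regs: r0:7,r1:45,r2:Add2,r3:Mul2
  c8: CDB Add1=-40; issue ADD r2<-Add1  regs: r0:7,r1:45,r2:Add1,r3:Mul2
  c9: -  regs: r0:7,r1:45,r2:Add1,r3:Mul2
  c10: -  regs: r0:7,r1:45,r2:Add1,r3:Mul2
  c11: CDB Mul2=405  regs: r0:7,r1:45,r2:Add1,r3:405
  c12: -  regs: r0:7,r1:45,r2:Add1,r3:405
  c13: CDB Add2=398  regs: r0:7,r1:45,r2:Add1,r3:405
  c14: -  regs: r0:7,r1:45,r2:Add1,r3:405
  c15: CDB Add1=405  regs: r0:7,r1:45,r2:405,r3:405

STATUS = VALUE 405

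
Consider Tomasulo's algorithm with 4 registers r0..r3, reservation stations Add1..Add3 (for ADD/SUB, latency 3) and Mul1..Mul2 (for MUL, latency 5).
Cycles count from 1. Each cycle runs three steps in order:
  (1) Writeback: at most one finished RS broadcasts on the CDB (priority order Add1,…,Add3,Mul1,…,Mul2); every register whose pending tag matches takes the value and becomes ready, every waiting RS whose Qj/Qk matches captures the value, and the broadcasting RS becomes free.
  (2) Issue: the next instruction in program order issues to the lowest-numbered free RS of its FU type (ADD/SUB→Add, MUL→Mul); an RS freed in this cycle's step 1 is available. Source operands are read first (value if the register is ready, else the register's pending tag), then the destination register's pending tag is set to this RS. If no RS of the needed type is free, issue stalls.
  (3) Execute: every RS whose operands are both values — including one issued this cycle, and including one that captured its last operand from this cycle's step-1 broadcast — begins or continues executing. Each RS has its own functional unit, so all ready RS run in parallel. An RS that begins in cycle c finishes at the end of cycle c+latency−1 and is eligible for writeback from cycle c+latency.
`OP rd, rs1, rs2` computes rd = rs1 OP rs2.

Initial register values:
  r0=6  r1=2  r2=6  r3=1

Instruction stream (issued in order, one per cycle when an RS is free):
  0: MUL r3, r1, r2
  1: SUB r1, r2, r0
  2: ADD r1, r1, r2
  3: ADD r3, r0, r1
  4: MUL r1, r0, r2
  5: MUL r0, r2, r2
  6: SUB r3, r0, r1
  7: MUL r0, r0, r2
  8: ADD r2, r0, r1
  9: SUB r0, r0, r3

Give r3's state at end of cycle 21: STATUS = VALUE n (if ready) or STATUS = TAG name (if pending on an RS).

STATUS = VALUE 0

c1: issue MUL r3<-Mul1 | r0:6,r1:2,r2:6,r3:Mul1
c2: issue SUB r1<-Add1 | r0:6,r1:Add1,r2:6,r3:Mul1
c3: issue ADD r1<-Add2 | r0:6,r1:Add2,r2:6,r3:Mul1
c4: issue ADD r3<-Add3 | r0:6,r1:Add2,r2:6,r3:Add3
c5: CDB Add1=0; issue MUL r1<-Mul2 | r0:6,r1:Mul2,r2:6,r3:Add3
c6: CDB Mul1=12; issue MUL r0<-Mul1 | r0:Mul1,r1:Mul2,r2:6,r3:Add3
c7: issue SUB r3<-Add1 | r0:Mul1,r1:Mul2,r2:6,r3:Add1
c8: CDB Add2=6; stall | r0:Mul1,r1:Mul2,r2:6,r3:Add1
c9: stall | r0:Mul1,r1:Mul2,r2:6,r3:Add1
c10: CDB Mul2=36; issue MUL r0<-Mul2 | r0:Mul2,r1:36,r2:6,r3:Add1
c11: CDB Add3=12; issue ADD r2<-Add2 | r0:Mul2,r1:36,r2:Add2,r3:Add1
c12: CDB Mul1=36; issue SUB r0<-Add3 | r0:Add3,r1:36,r2:Add2,r3:Add1
c13: - | r0:Add3,r1:36,r2:Add2,r3:Add1
c14: - | r0:Add3,r1:36,r2:Add2,r3:Add1
c15: CDB Add1=0 | r0:Add3,r1:36,r2:Add2,r3:0
c16: - | r0:Add3,r1:36,r2:Add2,r3:0
c17: CDB Mul2=216 | r0:Add3,r1:36,r2:Add2,r3:0
c18: - | r0:Add3,r1:36,r2:Add2,r3:0
c19: - | r0:Add3,r1:36,r2:Add2,r3:0
c20: CDB Add2=252 | r0:Add3,r1:36,r2:252,r3:0
c21: CDB Add3=216 | r0:216,r1:36,r2:252,r3:0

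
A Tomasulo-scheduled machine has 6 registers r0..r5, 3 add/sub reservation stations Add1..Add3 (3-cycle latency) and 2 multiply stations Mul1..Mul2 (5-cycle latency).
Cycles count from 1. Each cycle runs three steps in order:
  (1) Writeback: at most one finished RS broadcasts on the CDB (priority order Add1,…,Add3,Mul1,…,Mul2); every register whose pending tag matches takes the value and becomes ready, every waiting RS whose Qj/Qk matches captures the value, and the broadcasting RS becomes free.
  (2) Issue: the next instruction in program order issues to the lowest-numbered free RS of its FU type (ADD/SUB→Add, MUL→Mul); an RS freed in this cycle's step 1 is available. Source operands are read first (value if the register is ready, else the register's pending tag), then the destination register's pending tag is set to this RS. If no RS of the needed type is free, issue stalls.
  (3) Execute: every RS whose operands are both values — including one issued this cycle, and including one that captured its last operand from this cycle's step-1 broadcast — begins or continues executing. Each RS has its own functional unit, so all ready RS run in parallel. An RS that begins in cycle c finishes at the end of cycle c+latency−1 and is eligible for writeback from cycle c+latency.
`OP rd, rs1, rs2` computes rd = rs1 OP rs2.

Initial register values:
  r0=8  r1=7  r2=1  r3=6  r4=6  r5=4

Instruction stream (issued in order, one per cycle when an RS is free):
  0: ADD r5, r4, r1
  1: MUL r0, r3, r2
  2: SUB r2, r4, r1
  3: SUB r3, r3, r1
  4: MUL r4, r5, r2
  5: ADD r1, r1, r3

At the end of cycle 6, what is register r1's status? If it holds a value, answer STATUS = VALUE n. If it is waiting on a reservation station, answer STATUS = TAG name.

STATUS = TAG Add2

c1: issue ADD r5<-Add1 | r0:8,r1:7,r2:1,r3:6,r4:6,r5:Add1
c2: issue MUL r0<-Mul1 | r0:Mul1,r1:7,r2:1,r3:6,r4:6,r5:Add1
c3: issue SUB r2<-Add2 | r0:Mul1,r1:7,r2:Add2,r3:6,r4:6,r5:Add1
c4: CDB Add1=13; issue SUB r3<-Add1 | r0:Mul1,r1:7,r2:Add2,r3:Add1,r4:6,r5:13
c5: issue MUL r4<-Mul2 | r0:Mul1,r1:7,r2:Add2,r3:Add1,r4:Mul2,r5:13
c6: CDB Add2=-1; issue ADD r1<-Add2 | r0:Mul1,r1:Add2,r2:-1,r3:Add1,r4:Mul2,r5:13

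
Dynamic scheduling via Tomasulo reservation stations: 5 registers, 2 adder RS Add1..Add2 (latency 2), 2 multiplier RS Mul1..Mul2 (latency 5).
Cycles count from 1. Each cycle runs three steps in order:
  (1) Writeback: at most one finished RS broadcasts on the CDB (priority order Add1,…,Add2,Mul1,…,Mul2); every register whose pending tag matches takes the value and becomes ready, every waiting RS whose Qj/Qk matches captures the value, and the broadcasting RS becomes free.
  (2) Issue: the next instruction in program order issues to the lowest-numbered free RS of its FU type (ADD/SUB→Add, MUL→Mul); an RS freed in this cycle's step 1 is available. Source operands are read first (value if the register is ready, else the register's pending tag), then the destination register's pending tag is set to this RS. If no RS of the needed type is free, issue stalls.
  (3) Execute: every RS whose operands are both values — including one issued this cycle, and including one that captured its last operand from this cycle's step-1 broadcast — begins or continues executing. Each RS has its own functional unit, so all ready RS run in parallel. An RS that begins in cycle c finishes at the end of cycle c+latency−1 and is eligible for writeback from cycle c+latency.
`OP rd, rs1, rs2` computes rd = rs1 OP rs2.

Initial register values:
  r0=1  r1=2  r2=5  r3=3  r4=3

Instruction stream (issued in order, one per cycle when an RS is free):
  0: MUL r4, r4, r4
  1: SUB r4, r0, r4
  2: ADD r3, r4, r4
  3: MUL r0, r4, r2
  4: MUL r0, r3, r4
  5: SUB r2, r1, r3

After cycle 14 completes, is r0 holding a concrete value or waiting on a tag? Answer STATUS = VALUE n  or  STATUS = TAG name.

STATUS = TAG Mul1

  c1: issue MUL r4<-Mul1  regs: r0:1,r1:2,r2:5,r3:3,r4:Mul1
  c2: issue SUB r4<-Add1  regs: r0:1,r1:2,r2:5,r3:3,r4:Add1
  c3: issue ADD r3<-Add2  regs: r0:1,r1:2,r2:5,r3:Add2,r4:Add1
  c4: issue MUL r0<-Mul2  regs: r0:Mul2,r1:2,r2:5,r3:Add2,r4:Add1
  c5: stall  regs: r0:Mul2,r1:2,r2:5,r3:Add2,r4:Add1
  c6: CDB Mul1=9; issue MUL r0<-Mul1  regs: r0:Mul1,r1:2,r2:5,r3:Add2,r4:Add1
  c7: stall  regs: r0:Mul1,r1:2,r2:5,r3:Add2,r4:Add1
  c8: CDB Add1=-8; issue SUB r2<-Add1  regs: r0:Mul1,r1:2,r2:Add1,r3:Add2,r4:-8
  c9: -  regs: r0:Mul1,r1:2,r2:Add1,r3:Add2,r4:-8
  c10: CDB Add2=-16  regs: r0:Mul1,r1:2,r2:Add1,r3:-16,r4:-8
  c11: -  regs: r0:Mul1,r1:2,r2:Add1,r3:-16,r4:-8
  c12: CDB Add1=18  regs: r0:Mul1,r1:2,r2:18,r3:-16,r4:-8
  c13: CDB Mul2=-40  regs: r0:Mul1,r1:2,r2:18,r3:-16,r4:-8
  c14: -  regs: r0:Mul1,r1:2,r2:18,r3:-16,r4:-8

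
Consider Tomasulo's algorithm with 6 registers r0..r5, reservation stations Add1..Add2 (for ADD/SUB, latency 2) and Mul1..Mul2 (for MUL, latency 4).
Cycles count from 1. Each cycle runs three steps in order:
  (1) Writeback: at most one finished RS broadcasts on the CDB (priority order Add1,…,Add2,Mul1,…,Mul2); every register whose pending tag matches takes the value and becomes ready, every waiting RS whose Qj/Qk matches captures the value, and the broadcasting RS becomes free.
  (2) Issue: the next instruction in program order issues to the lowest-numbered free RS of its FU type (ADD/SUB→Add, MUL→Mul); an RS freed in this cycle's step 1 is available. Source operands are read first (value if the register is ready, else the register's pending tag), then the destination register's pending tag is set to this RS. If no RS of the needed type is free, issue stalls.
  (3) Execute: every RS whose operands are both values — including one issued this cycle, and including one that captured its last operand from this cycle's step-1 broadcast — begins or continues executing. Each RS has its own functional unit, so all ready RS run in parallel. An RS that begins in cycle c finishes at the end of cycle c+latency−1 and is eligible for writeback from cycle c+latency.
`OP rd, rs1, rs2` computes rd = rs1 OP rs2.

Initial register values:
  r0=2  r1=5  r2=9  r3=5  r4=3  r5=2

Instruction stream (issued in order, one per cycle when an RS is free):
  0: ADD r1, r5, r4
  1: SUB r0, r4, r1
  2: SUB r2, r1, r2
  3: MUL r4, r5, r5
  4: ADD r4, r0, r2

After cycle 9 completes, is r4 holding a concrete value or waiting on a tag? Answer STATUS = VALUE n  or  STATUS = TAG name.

cycle 1: issue ADD r1<-Add1 // r0:2,r1:Add1,r2:9,r3:5,r4:3,r5:2
cycle 2: issue SUB r0<-Add2 // r0:Add2,r1:Add1,r2:9,r3:5,r4:3,r5:2
cycle 3: CDB Add1=5; issue SUB r2<-Add1 // r0:Add2,r1:5,r2:Add1,r3:5,r4:3,r5:2
cycle 4: issue MUL r4<-Mul1 // r0:Add2,r1:5,r2:Add1,r3:5,r4:Mul1,r5:2
cycle 5: CDB Add1=-4; issue ADD r4<-Add1 // r0:Add2,r1:5,r2:-4,r3:5,r4:Add1,r5:2
cycle 6: CDB Add2=-2 // r0:-2,r1:5,r2:-4,r3:5,r4:Add1,r5:2
cycle 7: - // r0:-2,r1:5,r2:-4,r3:5,r4:Add1,r5:2
cycle 8: CDB Add1=-6 // r0:-2,r1:5,r2:-4,r3:5,r4:-6,r5:2
cycle 9: CDB Mul1=4 // r0:-2,r1:5,r2:-4,r3:5,r4:-6,r5:2

STATUS = VALUE -6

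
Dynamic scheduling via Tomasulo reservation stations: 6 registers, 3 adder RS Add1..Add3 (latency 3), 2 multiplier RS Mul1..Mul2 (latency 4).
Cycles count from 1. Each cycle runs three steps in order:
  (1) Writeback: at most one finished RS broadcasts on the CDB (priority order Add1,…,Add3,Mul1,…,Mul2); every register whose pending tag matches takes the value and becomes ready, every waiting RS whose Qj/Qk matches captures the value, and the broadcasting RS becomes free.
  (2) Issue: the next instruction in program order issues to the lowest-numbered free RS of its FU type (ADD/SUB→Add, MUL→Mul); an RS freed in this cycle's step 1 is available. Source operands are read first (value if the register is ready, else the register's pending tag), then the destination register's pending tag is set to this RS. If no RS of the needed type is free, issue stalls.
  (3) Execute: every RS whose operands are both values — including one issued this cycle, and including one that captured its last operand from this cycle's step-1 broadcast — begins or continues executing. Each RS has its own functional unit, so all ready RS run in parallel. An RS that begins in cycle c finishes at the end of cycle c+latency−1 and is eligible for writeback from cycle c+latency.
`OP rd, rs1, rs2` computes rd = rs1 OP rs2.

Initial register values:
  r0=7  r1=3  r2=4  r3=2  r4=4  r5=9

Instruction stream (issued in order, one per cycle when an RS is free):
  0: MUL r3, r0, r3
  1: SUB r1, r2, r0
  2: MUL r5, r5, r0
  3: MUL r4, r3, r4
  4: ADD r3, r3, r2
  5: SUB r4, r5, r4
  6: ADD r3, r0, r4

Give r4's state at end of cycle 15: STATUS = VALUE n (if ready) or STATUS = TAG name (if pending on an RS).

STATUS = VALUE 7

c1: issue MUL r3<-Mul1 | r0:7,r1:3,r2:4,r3:Mul1,r4:4,r5:9
c2: issue SUB r1<-Add1 | r0:7,r1:Add1,r2:4,r3:Mul1,r4:4,r5:9
c3: issue MUL r5<-Mul2 | r0:7,r1:Add1,r2:4,r3:Mul1,r4:4,r5:Mul2
c4: stall | r0:7,r1:Add1,r2:4,r3:Mul1,r4:4,r5:Mul2
c5: CDB Add1=-3; stall | r0:7,r1:-3,r2:4,r3:Mul1,r4:4,r5:Mul2
c6: CDB Mul1=14; issue MUL r4<-Mul1 | r0:7,r1:-3,r2:4,r3:14,r4:Mul1,r5:Mul2
c7: CDB Mul2=63; issue ADD r3<-Add1 | r0:7,r1:-3,r2:4,r3:Add1,r4:Mul1,r5:63
c8: issue SUB r4<-Add2 | r0:7,r1:-3,r2:4,r3:Add1,r4:Add2,r5:63
c9: issue ADD r3<-Add3 | r0:7,r1:-3,r2:4,r3:Add3,r4:Add2,r5:63
c10: CDB Add1=18 | r0:7,r1:-3,r2:4,r3:Add3,r4:Add2,r5:63
c11: CDB Mul1=56 | r0:7,r1:-3,r2:4,r3:Add3,r4:Add2,r5:63
c12: - | r0:7,r1:-3,r2:4,r3:Add3,r4:Add2,r5:63
c13: - | r0:7,r1:-3,r2:4,r3:Add3,r4:Add2,r5:63
c14: CDB Add2=7 | r0:7,r1:-3,r2:4,r3:Add3,r4:7,r5:63
c15: - | r0:7,r1:-3,r2:4,r3:Add3,r4:7,r5:63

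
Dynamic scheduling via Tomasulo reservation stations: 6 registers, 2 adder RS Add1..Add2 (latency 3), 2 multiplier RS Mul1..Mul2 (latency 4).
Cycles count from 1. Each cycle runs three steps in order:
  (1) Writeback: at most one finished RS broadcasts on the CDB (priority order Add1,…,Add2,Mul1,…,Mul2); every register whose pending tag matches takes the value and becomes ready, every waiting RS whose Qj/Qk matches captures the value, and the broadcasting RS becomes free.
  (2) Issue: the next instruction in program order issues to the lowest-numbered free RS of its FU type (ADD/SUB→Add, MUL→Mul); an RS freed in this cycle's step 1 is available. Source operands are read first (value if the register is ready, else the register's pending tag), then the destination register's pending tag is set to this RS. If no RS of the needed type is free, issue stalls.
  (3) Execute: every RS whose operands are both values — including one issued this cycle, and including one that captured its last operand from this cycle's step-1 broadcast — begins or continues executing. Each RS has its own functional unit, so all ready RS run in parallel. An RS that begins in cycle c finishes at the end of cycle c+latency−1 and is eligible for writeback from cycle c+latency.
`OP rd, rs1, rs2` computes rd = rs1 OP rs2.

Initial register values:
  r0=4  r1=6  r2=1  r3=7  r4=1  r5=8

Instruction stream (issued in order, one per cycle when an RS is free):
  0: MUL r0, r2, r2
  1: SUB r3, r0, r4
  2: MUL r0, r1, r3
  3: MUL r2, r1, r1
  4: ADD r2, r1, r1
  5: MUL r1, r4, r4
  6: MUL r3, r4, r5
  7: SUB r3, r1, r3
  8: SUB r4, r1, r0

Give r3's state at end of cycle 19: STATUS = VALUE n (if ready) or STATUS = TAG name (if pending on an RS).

STATUS = VALUE -7

cycle 1: issue MUL r0<-Mul1 // r0:Mul1,r1:6,r2:1,r3:7,r4:1,r5:8
cycle 2: issue SUB r3<-Add1 // r0:Mul1,r1:6,r2:1,r3:Add1,r4:1,r5:8
cycle 3: issue MUL r0<-Mul2 // r0:Mul2,r1:6,r2:1,r3:Add1,r4:1,r5:8
cycle 4: stall // r0:Mul2,r1:6,r2:1,r3:Add1,r4:1,r5:8
cycle 5: CDB Mul1=1; issue MUL r2<-Mul1 // r0:Mul2,r1:6,r2:Mul1,r3:Add1,r4:1,r5:8
cycle 6: issue ADD r2<-Add2 // r0:Mul2,r1:6,r2:Add2,r3:Add1,r4:1,r5:8
cycle 7: stall // r0:Mul2,r1:6,r2:Add2,r3:Add1,r4:1,r5:8
cycle 8: CDB Add1=0; stall // r0:Mul2,r1:6,r2:Add2,r3:0,r4:1,r5:8
cycle 9: CDB Add2=12; stall // r0:Mul2,r1:6,r2:12,r3:0,r4:1,r5:8
cycle 10: CDB Mul1=36; issue MUL r1<-Mul1 // r0:Mul2,r1:Mul1,r2:12,r3:0,r4:1,r5:8
cycle 11: stall // r0:Mul2,r1:Mul1,r2:12,r3:0,r4:1,r5:8
cycle 12: CDB Mul2=0; issue MUL r3<-Mul2 // r0:0,r1:Mul1,r2:12,r3:Mul2,r4:1,r5:8
cycle 13: issue SUB r3<-Add1 // r0:0,r1:Mul1,r2:12,r3:Add1,r4:1,r5:8
cycle 14: CDB Mul1=1; issue SUB r4<-Add2 // r0:0,r1:1,r2:12,r3:Add1,r4:Add2,r5:8
cycle 15: - // r0:0,r1:1,r2:12,r3:Add1,r4:Add2,r5:8
cycle 16: CDB Mul2=8 // r0:0,r1:1,r2:12,r3:Add1,r4:Add2,r5:8
cycle 17: CDB Add2=1 // r0:0,r1:1,r2:12,r3:Add1,r4:1,r5:8
cycle 18: - // r0:0,r1:1,r2:12,r3:Add1,r4:1,r5:8
cycle 19: CDB Add1=-7 // r0:0,r1:1,r2:12,r3:-7,r4:1,r5:8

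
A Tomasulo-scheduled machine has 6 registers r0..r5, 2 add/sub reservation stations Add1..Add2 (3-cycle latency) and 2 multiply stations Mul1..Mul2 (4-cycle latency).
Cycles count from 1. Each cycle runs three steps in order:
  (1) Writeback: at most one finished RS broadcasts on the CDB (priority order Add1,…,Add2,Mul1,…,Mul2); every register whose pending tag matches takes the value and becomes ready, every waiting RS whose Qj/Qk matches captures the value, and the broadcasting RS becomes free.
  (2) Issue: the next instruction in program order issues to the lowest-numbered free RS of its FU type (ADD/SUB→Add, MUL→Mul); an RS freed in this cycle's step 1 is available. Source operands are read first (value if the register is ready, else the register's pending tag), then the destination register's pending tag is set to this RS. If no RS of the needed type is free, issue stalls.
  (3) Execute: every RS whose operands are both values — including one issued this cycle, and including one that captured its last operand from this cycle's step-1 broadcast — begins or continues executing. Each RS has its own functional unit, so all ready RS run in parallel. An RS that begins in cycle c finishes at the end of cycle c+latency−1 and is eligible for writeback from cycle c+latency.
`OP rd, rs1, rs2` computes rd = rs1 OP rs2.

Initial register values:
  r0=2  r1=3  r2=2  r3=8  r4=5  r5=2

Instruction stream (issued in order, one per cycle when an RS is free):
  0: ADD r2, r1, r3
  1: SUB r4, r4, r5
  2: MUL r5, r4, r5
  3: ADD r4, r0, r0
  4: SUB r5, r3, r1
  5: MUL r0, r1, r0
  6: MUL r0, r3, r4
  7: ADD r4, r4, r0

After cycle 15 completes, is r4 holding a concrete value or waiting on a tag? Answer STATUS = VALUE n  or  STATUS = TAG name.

c1: issue ADD r2<-Add1 | r0:2,r1:3,r2:Add1,r3:8,r4:5,r5:2
c2: issue SUB r4<-Add2 | r0:2,r1:3,r2:Add1,r3:8,r4:Add2,r5:2
c3: issue MUL r5<-Mul1 | r0:2,r1:3,r2:Add1,r3:8,r4:Add2,r5:Mul1
c4: CDB Add1=11; issue ADD r4<-Add1 | r0:2,r1:3,r2:11,r3:8,r4:Add1,r5:Mul1
c5: CDB Add2=3; issue SUB r5<-Add2 | r0:2,r1:3,r2:11,r3:8,r4:Add1,r5:Add2
c6: issue MUL r0<-Mul2 | r0:Mul2,r1:3,r2:11,r3:8,r4:Add1,r5:Add2
c7: CDB Add1=4; stall | r0:Mul2,r1:3,r2:11,r3:8,r4:4,r5:Add2
c8: CDB Add2=5; stall | r0:Mul2,r1:3,r2:11,r3:8,r4:4,r5:5
c9: CDB Mul1=6; issue MUL r0<-Mul1 | r0:Mul1,r1:3,r2:11,r3:8,r4:4,r5:5
c10: CDB Mul2=6; issue ADD r4<-Add1 | r0:Mul1,r1:3,r2:11,r3:8,r4:Add1,r5:5
c11: - | r0:Mul1,r1:3,r2:11,r3:8,r4:Add1,r5:5
c12: - | r0:Mul1,r1:3,r2:11,r3:8,r4:Add1,r5:5
c13: CDB Mul1=32 | r0:32,r1:3,r2:11,r3:8,r4:Add1,r5:5
c14: - | r0:32,r1:3,r2:11,r3:8,r4:Add1,r5:5
c15: - | r0:32,r1:3,r2:11,r3:8,r4:Add1,r5:5

STATUS = TAG Add1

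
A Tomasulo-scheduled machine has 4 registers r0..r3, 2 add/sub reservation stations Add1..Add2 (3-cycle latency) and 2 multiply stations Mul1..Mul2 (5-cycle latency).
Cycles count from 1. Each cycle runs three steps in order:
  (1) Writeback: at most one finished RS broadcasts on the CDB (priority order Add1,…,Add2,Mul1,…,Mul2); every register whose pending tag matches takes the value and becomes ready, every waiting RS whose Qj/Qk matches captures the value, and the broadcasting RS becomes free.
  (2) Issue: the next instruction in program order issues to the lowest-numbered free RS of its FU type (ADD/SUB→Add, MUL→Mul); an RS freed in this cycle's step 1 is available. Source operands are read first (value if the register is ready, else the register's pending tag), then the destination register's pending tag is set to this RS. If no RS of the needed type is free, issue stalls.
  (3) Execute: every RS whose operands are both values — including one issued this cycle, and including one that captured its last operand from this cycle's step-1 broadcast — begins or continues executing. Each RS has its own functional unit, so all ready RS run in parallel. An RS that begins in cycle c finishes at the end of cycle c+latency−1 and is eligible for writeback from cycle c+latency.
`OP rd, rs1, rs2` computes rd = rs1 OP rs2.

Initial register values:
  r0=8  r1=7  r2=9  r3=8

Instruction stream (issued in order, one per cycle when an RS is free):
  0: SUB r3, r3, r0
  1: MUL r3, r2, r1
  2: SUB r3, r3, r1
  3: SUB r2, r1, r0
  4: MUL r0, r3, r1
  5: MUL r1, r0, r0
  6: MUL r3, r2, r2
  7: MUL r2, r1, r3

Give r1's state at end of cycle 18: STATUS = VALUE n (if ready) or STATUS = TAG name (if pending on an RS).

c1: issue SUB r3<-Add1 | r0:8,r1:7,r2:9,r3:Add1
c2: issue MUL r3<-Mul1 | r0:8,r1:7,r2:9,r3:Mul1
c3: issue SUB r3<-Add2 | r0:8,r1:7,r2:9,r3:Add2
c4: CDB Add1=0; issue SUB r2<-Add1 | r0:8,r1:7,r2:Add1,r3:Add2
c5: issue MUL r0<-Mul2 | r0:Mul2,r1:7,r2:Add1,r3:Add2
c6: stall | r0:Mul2,r1:7,r2:Add1,r3:Add2
c7: CDB Add1=-1; stall | r0:Mul2,r1:7,r2:-1,r3:Add2
c8: CDB Mul1=63; issue MUL r1<-Mul1 | r0:Mul2,r1:Mul1,r2:-1,r3:Add2
c9: stall | r0:Mul2,r1:Mul1,r2:-1,r3:Add2
c10: stall | r0:Mul2,r1:Mul1,r2:-1,r3:Add2
c11: CDB Add2=56; stall | r0:Mul2,r1:Mul1,r2:-1,r3:56
c12: stall | r0:Mul2,r1:Mul1,r2:-1,r3:56
c13: stall | r0:Mul2,r1:Mul1,r2:-1,r3:56
c14: stall | r0:Mul2,r1:Mul1,r2:-1,r3:56
c15: stall | r0:Mul2,r1:Mul1,r2:-1,r3:56
c16: CDB Mul2=392; issue MUL r3<-Mul2 | r0:392,r1:Mul1,r2:-1,r3:Mul2
c17: stall | r0:392,r1:Mul1,r2:-1,r3:Mul2
c18: stall | r0:392,r1:Mul1,r2:-1,r3:Mul2

STATUS = TAG Mul1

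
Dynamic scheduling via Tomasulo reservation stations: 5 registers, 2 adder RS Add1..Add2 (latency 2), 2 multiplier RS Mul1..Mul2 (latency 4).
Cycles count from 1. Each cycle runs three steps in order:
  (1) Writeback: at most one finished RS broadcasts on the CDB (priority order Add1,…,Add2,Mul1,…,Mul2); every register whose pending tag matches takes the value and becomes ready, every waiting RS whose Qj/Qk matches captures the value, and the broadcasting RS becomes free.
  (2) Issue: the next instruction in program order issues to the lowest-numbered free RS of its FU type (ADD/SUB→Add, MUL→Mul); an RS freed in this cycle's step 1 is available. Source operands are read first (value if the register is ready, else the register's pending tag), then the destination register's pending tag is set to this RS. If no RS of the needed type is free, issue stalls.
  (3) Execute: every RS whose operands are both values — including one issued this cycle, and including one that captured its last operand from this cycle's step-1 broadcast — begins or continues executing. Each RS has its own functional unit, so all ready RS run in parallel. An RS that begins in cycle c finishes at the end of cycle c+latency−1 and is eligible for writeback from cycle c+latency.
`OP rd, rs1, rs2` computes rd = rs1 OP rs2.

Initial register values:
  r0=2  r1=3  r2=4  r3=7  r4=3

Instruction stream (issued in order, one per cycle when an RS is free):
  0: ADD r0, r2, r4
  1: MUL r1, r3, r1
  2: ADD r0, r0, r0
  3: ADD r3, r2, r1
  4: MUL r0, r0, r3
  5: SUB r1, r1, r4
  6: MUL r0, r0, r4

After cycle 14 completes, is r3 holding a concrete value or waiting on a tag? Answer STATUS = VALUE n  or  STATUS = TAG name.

STATUS = VALUE 25

  c1: issue ADD r0<-Add1  regs: r0:Add1,r1:3,r2:4,r3:7,r4:3
  c2: issue MUL r1<-Mul1  regs: r0:Add1,r1:Mul1,r2:4,r3:7,r4:3
  c3: CDB Add1=7; issue ADD r0<-Add1  regs: r0:Add1,r1:Mul1,r2:4,r3:7,r4:3
  c4: issue ADD r3<-Add2  regs: r0:Add1,r1:Mul1,r2:4,r3:Add2,r4:3
  c5: CDB Add1=14; issue MUL r0<-Mul2  regs: r0:Mul2,r1:Mul1,r2:4,r3:Add2,r4:3
  c6: CDB Mul1=21; issue SUB r1<-Add1  regs: r0:Mul2,r1:Add1,r2:4,r3:Add2,r4:3
  c7: issue MUL r0<-Mul1  regs: r0:Mul1,r1:Add1,r2:4,r3:Add2,r4:3
  c8: CDB Add1=18  regs: r0:Mul1,r1:18,r2:4,r3:Add2,r4:3
  c9: CDB Add2=25  regs: r0:Mul1,r1:18,r2:4,r3:25,r4:3
  c10: -  regs: r0:Mul1,r1:18,r2:4,r3:25,r4:3
  c11: -  regs: r0:Mul1,r1:18,r2:4,r3:25,r4:3
  c12: -  regs: r0:Mul1,r1:18,r2:4,r3:25,r4:3
  c13: CDB Mul2=350  regs: r0:Mul1,r1:18,r2:4,r3:25,r4:3
  c14: -  regs: r0:Mul1,r1:18,r2:4,r3:25,r4:3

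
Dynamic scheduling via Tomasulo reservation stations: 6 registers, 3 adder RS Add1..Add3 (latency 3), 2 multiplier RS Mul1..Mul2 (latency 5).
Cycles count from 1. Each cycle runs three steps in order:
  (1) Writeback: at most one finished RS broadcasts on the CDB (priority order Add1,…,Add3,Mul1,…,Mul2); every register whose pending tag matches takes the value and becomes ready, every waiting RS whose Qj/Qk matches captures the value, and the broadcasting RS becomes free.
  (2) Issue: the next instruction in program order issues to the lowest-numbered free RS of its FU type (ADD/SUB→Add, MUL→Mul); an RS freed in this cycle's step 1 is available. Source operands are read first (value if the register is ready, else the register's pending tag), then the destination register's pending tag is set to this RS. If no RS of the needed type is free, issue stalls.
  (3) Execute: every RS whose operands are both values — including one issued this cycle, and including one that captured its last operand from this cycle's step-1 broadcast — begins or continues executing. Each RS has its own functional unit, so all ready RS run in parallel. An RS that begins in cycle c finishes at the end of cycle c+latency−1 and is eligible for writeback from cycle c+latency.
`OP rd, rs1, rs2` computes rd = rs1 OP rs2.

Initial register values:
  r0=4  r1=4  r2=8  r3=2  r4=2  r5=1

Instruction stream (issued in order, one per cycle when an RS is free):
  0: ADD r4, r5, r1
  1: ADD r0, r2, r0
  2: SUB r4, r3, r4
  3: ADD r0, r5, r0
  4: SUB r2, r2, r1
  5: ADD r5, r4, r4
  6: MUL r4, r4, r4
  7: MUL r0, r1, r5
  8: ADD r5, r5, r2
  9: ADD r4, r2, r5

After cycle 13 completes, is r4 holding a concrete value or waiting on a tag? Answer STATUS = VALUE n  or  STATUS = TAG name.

STATUS = TAG Add2

c1: issue ADD r4<-Add1 | r0:4,r1:4,r2:8,r3:2,r4:Add1,r5:1
c2: issue ADD r0<-Add2 | r0:Add2,r1:4,r2:8,r3:2,r4:Add1,r5:1
c3: issue SUB r4<-Add3 | r0:Add2,r1:4,r2:8,r3:2,r4:Add3,r5:1
c4: CDB Add1=5; issue ADD r0<-Add1 | r0:Add1,r1:4,r2:8,r3:2,r4:Add3,r5:1
c5: CDB Add2=12; issue SUB r2<-Add2 | r0:Add1,r1:4,r2:Add2,r3:2,r4:Add3,r5:1
c6: stall | r0:Add1,r1:4,r2:Add2,r3:2,r4:Add3,r5:1
c7: CDB Add3=-3; issue ADD r5<-Add3 | r0:Add1,r1:4,r2:Add2,r3:2,r4:-3,r5:Add3
c8: CDB Add1=13; issue MUL r4<-Mul1 | r0:13,r1:4,r2:Add2,r3:2,r4:Mul1,r5:Add3
c9: CDB Add2=4; issue MUL r0<-Mul2 | r0:Mul2,r1:4,r2:4,r3:2,r4:Mul1,r5:Add3
c10: CDB Add3=-6; issue ADD r5<-Add1 | r0:Mul2,r1:4,r2:4,r3:2,r4:Mul1,r5:Add1
c11: issue ADD r4<-Add2 | r0:Mul2,r1:4,r2:4,r3:2,r4:Add2,r5:Add1
c12: - | r0:Mul2,r1:4,r2:4,r3:2,r4:Add2,r5:Add1
c13: CDB Add1=-2 | r0:Mul2,r1:4,r2:4,r3:2,r4:Add2,r5:-2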